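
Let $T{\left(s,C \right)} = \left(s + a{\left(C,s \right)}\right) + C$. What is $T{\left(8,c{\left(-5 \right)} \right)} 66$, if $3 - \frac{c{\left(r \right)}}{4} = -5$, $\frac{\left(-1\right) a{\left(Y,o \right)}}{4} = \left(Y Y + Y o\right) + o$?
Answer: $-337392$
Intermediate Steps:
$a{\left(Y,o \right)} = - 4 o - 4 Y^{2} - 4 Y o$ ($a{\left(Y,o \right)} = - 4 \left(\left(Y Y + Y o\right) + o\right) = - 4 \left(\left(Y^{2} + Y o\right) + o\right) = - 4 \left(o + Y^{2} + Y o\right) = - 4 o - 4 Y^{2} - 4 Y o$)
$c{\left(r \right)} = 32$ ($c{\left(r \right)} = 12 - -20 = 12 + 20 = 32$)
$T{\left(s,C \right)} = C - 4 C^{2} - 3 s - 4 C s$ ($T{\left(s,C \right)} = \left(s - \left(4 s + 4 C^{2} + 4 C s\right)\right) + C = \left(- 4 C^{2} - 3 s - 4 C s\right) + C = C - 4 C^{2} - 3 s - 4 C s$)
$T{\left(8,c{\left(-5 \right)} \right)} 66 = \left(32 - 4 \cdot 32^{2} - 24 - 128 \cdot 8\right) 66 = \left(32 - 4096 - 24 - 1024\right) 66 = \left(-5112\right) 66 = -337392$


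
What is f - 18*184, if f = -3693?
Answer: -7005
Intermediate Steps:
f - 18*184 = -3693 - 18*184 = -3693 - 1*3312 = -3693 - 3312 = -7005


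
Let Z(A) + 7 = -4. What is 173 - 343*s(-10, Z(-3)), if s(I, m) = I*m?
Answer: -37557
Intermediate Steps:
Z(A) = -11 (Z(A) = -7 - 4 = -11)
173 - 343*s(-10, Z(-3)) = 173 - (-3430)*(-11) = 173 - 343*110 = 173 - 37730 = -37557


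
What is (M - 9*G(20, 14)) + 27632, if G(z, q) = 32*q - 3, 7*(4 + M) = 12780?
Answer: 178141/7 ≈ 25449.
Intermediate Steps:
M = 12752/7 (M = -4 + (⅐)*12780 = -4 + 12780/7 = 12752/7 ≈ 1821.7)
G(z, q) = -3 + 32*q
(M - 9*G(20, 14)) + 27632 = (12752/7 - 9*(-3 + 32*14)) + 27632 = (12752/7 - 9*(-3 + 448)) + 27632 = (12752/7 - 9*445) + 27632 = (12752/7 - 4005) + 27632 = -15283/7 + 27632 = 178141/7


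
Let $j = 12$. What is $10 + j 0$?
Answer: $10$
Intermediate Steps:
$10 + j 0 = 10 + 12 \cdot 0 = 10 + 0 = 10$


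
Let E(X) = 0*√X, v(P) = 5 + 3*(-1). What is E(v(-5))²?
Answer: 0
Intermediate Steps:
v(P) = 2 (v(P) = 5 - 3 = 2)
E(X) = 0
E(v(-5))² = 0² = 0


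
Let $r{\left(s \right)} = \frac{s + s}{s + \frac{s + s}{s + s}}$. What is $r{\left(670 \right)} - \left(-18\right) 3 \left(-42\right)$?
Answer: $- \frac{1520488}{671} \approx -2266.0$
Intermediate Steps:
$r{\left(s \right)} = \frac{2 s}{1 + s}$ ($r{\left(s \right)} = \frac{2 s}{s + \frac{2 s}{2 s}} = \frac{2 s}{s + 2 s \frac{1}{2 s}} = \frac{2 s}{s + 1} = \frac{2 s}{1 + s}$)
$r{\left(670 \right)} - \left(-18\right) 3 \left(-42\right) = 2 \cdot 670 \frac{1}{1 + 670} - \left(-18\right) 3 \left(-42\right) = 2 \cdot 670 \cdot \frac{1}{671} - \left(-54\right) \left(-42\right) = 2 \cdot 670 \cdot \frac{1}{671} - 2268 = \frac{1340}{671} - 2268 = - \frac{1520488}{671}$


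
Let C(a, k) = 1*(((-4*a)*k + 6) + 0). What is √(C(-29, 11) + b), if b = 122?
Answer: 6*√39 ≈ 37.470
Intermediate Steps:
C(a, k) = 6 - 4*a*k (C(a, k) = 1*((-4*a*k + 6) + 0) = 1*((6 - 4*a*k) + 0) = 1*(6 - 4*a*k) = 6 - 4*a*k)
√(C(-29, 11) + b) = √((6 - 4*(-29)*11) + 122) = √((6 + 1276) + 122) = √(1282 + 122) = √1404 = 6*√39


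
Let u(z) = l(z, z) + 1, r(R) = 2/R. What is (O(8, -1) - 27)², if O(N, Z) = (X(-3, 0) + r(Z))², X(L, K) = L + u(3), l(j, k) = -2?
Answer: 81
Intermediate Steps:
u(z) = -1 (u(z) = -2 + 1 = -1)
X(L, K) = -1 + L (X(L, K) = L - 1 = -1 + L)
O(N, Z) = (-4 + 2/Z)² (O(N, Z) = ((-1 - 3) + 2/Z)² = (-4 + 2/Z)²)
(O(8, -1) - 27)² = (4*(1 - 2*(-1))²/(-1)² - 27)² = (4*1*(1 + 2)² - 27)² = (4*1*3² - 27)² = (4*1*9 - 27)² = (36 - 27)² = 9² = 81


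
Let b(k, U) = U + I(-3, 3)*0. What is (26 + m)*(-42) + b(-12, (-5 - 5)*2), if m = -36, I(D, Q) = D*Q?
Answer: 400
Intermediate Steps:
b(k, U) = U (b(k, U) = U - 3*3*0 = U - 9*0 = U + 0 = U)
(26 + m)*(-42) + b(-12, (-5 - 5)*2) = (26 - 36)*(-42) + (-5 - 5)*2 = -10*(-42) - 10*2 = 420 - 20 = 400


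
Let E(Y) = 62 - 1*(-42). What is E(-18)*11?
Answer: 1144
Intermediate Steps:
E(Y) = 104 (E(Y) = 62 + 42 = 104)
E(-18)*11 = 104*11 = 1144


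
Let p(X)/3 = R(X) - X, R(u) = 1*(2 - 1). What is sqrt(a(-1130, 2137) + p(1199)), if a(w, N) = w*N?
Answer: 2*I*sqrt(604601) ≈ 1555.1*I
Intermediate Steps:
R(u) = 1 (R(u) = 1*1 = 1)
a(w, N) = N*w
p(X) = 3 - 3*X (p(X) = 3*(1 - X) = 3 - 3*X)
sqrt(a(-1130, 2137) + p(1199)) = sqrt(2137*(-1130) + (3 - 3*1199)) = sqrt(-2414810 + (3 - 3597)) = sqrt(-2414810 - 3594) = sqrt(-2418404) = 2*I*sqrt(604601)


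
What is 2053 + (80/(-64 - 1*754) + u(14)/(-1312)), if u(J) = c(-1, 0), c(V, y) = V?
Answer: 1101604153/536608 ≈ 2052.9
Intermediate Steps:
u(J) = -1
2053 + (80/(-64 - 1*754) + u(14)/(-1312)) = 2053 + (80/(-64 - 1*754) - 1/(-1312)) = 2053 + (80/(-64 - 754) - 1*(-1/1312)) = 2053 + (80/(-818) + 1/1312) = 2053 + (80*(-1/818) + 1/1312) = 2053 + (-40/409 + 1/1312) = 2053 - 52071/536608 = 1101604153/536608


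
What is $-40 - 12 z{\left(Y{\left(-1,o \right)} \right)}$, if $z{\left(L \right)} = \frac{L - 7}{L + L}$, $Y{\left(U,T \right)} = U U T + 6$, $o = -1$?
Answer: $- \frac{188}{5} \approx -37.6$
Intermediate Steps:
$Y{\left(U,T \right)} = 6 + T U^{2}$ ($Y{\left(U,T \right)} = U^{2} T + 6 = T U^{2} + 6 = 6 + T U^{2}$)
$z{\left(L \right)} = \frac{-7 + L}{2 L}$
$-40 - 12 z{\left(Y{\left(-1,o \right)} \right)} = -40 - 12 \frac{-7 + \left(6 - \left(-1\right)^{2}\right)}{2 \left(6 - \left(-1\right)^{2}\right)} = -40 - 12 \frac{-7 + \left(6 - 1\right)}{2 \left(6 - 1\right)} = -40 - 12 \frac{-7 + 5}{2 \cdot 5} = -40 - 12 \cdot \frac{1}{2} \cdot \frac{1}{5} \left(-2\right) = -40 - - \frac{12}{5} = -40 + \frac{12}{5} = - \frac{188}{5}$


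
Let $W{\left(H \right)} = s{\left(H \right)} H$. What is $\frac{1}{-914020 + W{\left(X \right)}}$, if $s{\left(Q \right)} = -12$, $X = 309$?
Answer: $- \frac{1}{917728} \approx -1.0896 \cdot 10^{-6}$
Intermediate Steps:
$W{\left(H \right)} = - 12 H$
$\frac{1}{-914020 + W{\left(X \right)}} = \frac{1}{-914020 - 3708} = \frac{1}{-917728} = - \frac{1}{917728}$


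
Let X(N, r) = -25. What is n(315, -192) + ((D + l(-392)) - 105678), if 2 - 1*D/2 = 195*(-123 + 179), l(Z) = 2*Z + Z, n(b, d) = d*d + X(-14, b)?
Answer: -91851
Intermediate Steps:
n(b, d) = -25 + d² (n(b, d) = d*d - 25 = d² - 25 = -25 + d²)
l(Z) = 3*Z
D = -21836 (D = 4 - 390*(-123 + 179) = 4 - 390*56 = 4 - 2*10920 = 4 - 21840 = -21836)
n(315, -192) + ((D + l(-392)) - 105678) = (-25 + (-192)²) + ((-21836 + 3*(-392)) - 105678) = (-25 + 36864) + ((-21836 - 1176) - 105678) = 36839 + (-23012 - 105678) = 36839 - 128690 = -91851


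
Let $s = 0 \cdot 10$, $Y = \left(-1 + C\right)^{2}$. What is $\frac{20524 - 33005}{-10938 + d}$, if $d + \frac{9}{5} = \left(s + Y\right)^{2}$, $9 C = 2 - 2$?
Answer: $\frac{62405}{54694} \approx 1.141$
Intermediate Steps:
$C = 0$ ($C = \frac{2 - 2}{9} = \frac{1}{9} \cdot 0 = 0$)
$Y = 1$ ($Y = \left(-1 + 0\right)^{2} = \left(-1\right)^{2} = 1$)
$s = 0$
$d = - \frac{4}{5}$ ($d = - \frac{9}{5} + \left(0 + 1\right)^{2} = - \frac{9}{5} + 1^{2} = - \frac{9}{5} + 1 = - \frac{4}{5} \approx -0.8$)
$\frac{20524 - 33005}{-10938 + d} = \frac{20524 - 33005}{-10938 - \frac{4}{5}} = - \frac{12481}{- \frac{54694}{5}} = \left(-12481\right) \left(- \frac{5}{54694}\right) = \frac{62405}{54694}$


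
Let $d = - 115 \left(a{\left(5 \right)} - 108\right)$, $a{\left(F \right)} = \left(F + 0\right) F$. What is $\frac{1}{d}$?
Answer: $\frac{1}{9545} \approx 0.00010477$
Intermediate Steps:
$a{\left(F \right)} = F^{2}$ ($a{\left(F \right)} = F F = F^{2}$)
$d = 9545$ ($d = - 115 \left(5^{2} - 108\right) = - 115 \left(25 - 108\right) = \left(-115\right) \left(-83\right) = 9545$)
$\frac{1}{d} = \frac{1}{9545}$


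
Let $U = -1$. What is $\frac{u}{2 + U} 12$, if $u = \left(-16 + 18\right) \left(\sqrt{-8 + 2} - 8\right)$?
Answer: $-192 + 24 i \sqrt{6} \approx -192.0 + 58.788 i$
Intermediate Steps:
$u = -16 + 2 i \sqrt{6}$ ($u = 2 \left(\sqrt{-6} - 8\right) = 2 \left(i \sqrt{6} - 8\right) = 2 \left(-8 + i \sqrt{6}\right) = -16 + 2 i \sqrt{6} \approx -16.0 + 4.899 i$)
$\frac{u}{2 + U} 12 = \frac{-16 + 2 i \sqrt{6}}{2 - 1} \cdot 12 = \frac{-16 + 2 i \sqrt{6}}{1} \cdot 12 = 1 \left(-16 + 2 i \sqrt{6}\right) 12 = \left(-16 + 2 i \sqrt{6}\right) 12 = -192 + 24 i \sqrt{6}$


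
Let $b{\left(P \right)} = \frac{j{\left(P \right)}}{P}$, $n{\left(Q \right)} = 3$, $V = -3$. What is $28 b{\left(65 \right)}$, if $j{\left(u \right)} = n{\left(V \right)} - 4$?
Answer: $- \frac{28}{65} \approx -0.43077$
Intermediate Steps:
$j{\left(u \right)} = -1$ ($j{\left(u \right)} = 3 - 4 = -1$)
$b{\left(P \right)} = - \frac{1}{P}$
$28 b{\left(65 \right)} = 28 \left(- \frac{1}{65}\right) = - \frac{28}{65}$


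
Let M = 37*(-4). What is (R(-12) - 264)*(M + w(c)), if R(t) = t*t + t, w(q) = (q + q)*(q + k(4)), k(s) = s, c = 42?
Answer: -490512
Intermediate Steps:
w(q) = 2*q*(4 + q) (w(q) = (q + q)*(q + 4) = (2*q)*(4 + q) = 2*q*(4 + q))
M = -148
R(t) = t + t² (R(t) = t² + t = t + t²)
(R(-12) - 264)*(M + w(c)) = (-12*(1 - 12) - 264)*(-148 + 2*42*(4 + 42)) = (-12*(-11) - 264)*(-148 + 2*42*46) = (132 - 264)*(-148 + 3864) = -132*3716 = -490512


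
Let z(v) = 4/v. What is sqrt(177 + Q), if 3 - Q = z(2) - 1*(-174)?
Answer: 2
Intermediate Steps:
Q = -173 (Q = 3 - (4/2 - 1*(-174)) = 3 - (4*(1/2) + 174) = 3 - (2 + 174) = 3 - 1*176 = 3 - 176 = -173)
sqrt(177 + Q) = sqrt(177 - 173) = sqrt(4) = 2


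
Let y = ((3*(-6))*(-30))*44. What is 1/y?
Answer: 1/23760 ≈ 4.2088e-5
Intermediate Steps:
y = 23760 (y = -18*(-30)*44 = 540*44 = 23760)
1/y = 1/23760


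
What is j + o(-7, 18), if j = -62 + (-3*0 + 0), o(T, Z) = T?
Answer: -69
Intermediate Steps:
j = -62 (j = -62 + (0 + 0) = -62 + 0 = -62)
j + o(-7, 18) = -62 - 7 = -69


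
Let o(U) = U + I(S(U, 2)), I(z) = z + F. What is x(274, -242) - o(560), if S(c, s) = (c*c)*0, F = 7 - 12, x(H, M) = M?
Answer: -797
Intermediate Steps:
F = -5
S(c, s) = 0 (S(c, s) = c**2*0 = 0)
I(z) = -5 + z (I(z) = z - 5 = -5 + z)
o(U) = -5 + U (o(U) = U + (-5 + 0) = U - 5 = -5 + U)
x(274, -242) - o(560) = -242 - (-5 + 560) = -242 - 1*555 = -242 - 555 = -797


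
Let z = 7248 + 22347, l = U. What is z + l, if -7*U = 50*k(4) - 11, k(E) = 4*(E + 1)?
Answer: 206176/7 ≈ 29454.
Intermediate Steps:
k(E) = 4 + 4*E (k(E) = 4*(1 + E) = 4 + 4*E)
U = -989/7 (U = -(50*(4 + 4*4) - 11)/7 = -(50*(4 + 16) - 11)/7 = -(50*20 - 11)/7 = -(1000 - 11)/7 = -⅐*989 = -989/7 ≈ -141.29)
l = -989/7 ≈ -141.29
z = 29595
z + l = 29595 - 989/7 = 206176/7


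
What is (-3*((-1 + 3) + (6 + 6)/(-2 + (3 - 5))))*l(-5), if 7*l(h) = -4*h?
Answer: 60/7 ≈ 8.5714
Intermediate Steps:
l(h) = -4*h/7 (l(h) = (-4*h)/7 = -4*h/7)
(-3*((-1 + 3) + (6 + 6)/(-2 + (3 - 5))))*l(-5) = (-3*((-1 + 3) + (6 + 6)/(-2 + (3 - 5))))*(-4/7*(-5)) = -3*(2 + 12/(-2 - 2))*(20/7) = -3*(2 + 12/(-4))*(20/7) = -3*(2 + 12*(-¼))*(20/7) = -3*(2 - 3)*(20/7) = -3*(-1)*(20/7) = 3*(20/7) = 60/7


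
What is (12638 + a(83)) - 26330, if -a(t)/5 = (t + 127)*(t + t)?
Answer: -187992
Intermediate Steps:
a(t) = -10*t*(127 + t) (a(t) = -5*(t + 127)*(t + t) = -5*(127 + t)*2*t = -10*t*(127 + t))
(12638 + a(83)) - 26330 = (12638 - 10*83*(127 + 83)) - 26330 = (12638 - 10*83*210) - 26330 = (12638 - 174300) - 26330 = -161662 - 26330 = -187992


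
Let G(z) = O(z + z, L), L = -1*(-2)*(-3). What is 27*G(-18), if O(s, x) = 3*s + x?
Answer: -3078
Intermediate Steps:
L = -6 (L = 2*(-3) = -6)
O(s, x) = x + 3*s
G(z) = -6 + 6*z (G(z) = -6 + 3*(z + z) = -6 + 3*(2*z) = -6 + 6*z)
27*G(-18) = 27*(-6 + 6*(-18)) = 27*(-6 - 108) = 27*(-114) = -3078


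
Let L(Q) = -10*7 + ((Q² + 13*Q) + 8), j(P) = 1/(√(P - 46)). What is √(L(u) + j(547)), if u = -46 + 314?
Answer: √(18886821246 + 501*√501)/501 ≈ 274.31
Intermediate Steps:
u = 268
j(P) = (-46 + P)^(-½) (j(P) = 1/(√(-46 + P)) = (-46 + P)^(-½))
L(Q) = -62 + Q² + 13*Q (L(Q) = -70 + (8 + Q² + 13*Q) = -62 + Q² + 13*Q)
√(L(u) + j(547)) = √((-62 + 268² + 13*268) + (-46 + 547)^(-½)) = √((-62 + 71824 + 3484) + 501^(-½)) = √(75246 + √501/501)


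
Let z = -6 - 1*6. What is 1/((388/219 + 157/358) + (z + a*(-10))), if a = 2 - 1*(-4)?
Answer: -78402/5471657 ≈ -0.014329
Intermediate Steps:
z = -12 (z = -6 - 6 = -12)
a = 6 (a = 2 + 4 = 6)
1/((388/219 + 157/358) + (z + a*(-10))) = 1/((388/219 + 157/358) + (-12 + 6*(-10))) = 1/((388*(1/219) + 157*(1/358)) + (-12 - 60)) = 1/((388/219 + 157/358) - 72) = 1/(173287/78402 - 72) = 1/(-5471657/78402) = -78402/5471657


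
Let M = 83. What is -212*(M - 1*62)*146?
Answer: -649992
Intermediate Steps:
-212*(M - 1*62)*146 = -212*(83 - 1*62)*146 = -212*(83 - 62)*146 = -212*21*146 = -4452*146 = -649992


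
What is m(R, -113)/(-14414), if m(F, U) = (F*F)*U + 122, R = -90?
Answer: 457589/7207 ≈ 63.492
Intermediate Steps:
m(F, U) = 122 + U*F² (m(F, U) = F²*U + 122 = U*F² + 122 = 122 + U*F²)
m(R, -113)/(-14414) = (122 - 113*(-90)²)/(-14414) = (122 - 113*8100)*(-1/14414) = (122 - 915300)*(-1/14414) = -915178*(-1/14414) = 457589/7207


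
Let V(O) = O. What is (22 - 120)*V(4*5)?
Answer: -1960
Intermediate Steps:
(22 - 120)*V(4*5) = (22 - 120)*(4*5) = -98*20 = -1960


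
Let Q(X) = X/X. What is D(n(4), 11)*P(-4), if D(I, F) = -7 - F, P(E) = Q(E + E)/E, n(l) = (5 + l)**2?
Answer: 9/2 ≈ 4.5000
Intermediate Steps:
Q(X) = 1
P(E) = 1/E
D(n(4), 11)*P(-4) = (-7 - 1*11)/(-4) = (-7 - 11)*(-1/4) = -18*(-1/4) = 9/2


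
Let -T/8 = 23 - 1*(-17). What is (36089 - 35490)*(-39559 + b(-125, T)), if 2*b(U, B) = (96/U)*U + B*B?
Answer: 7001711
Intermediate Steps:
T = -320 (T = -8*(23 - 1*(-17)) = -8*(23 + 17) = -8*40 = -320)
b(U, B) = 48 + B²/2 (b(U, B) = ((96/U)*U + B*B)/2 = (96 + B²)/2 = 48 + B²/2)
(36089 - 35490)*(-39559 + b(-125, T)) = (36089 - 35490)*(-39559 + (48 + (½)*(-320)²)) = 599*(-39559 + (48 + (½)*102400)) = 599*(-39559 + (48 + 51200)) = 599*(-39559 + 51248) = 599*11689 = 7001711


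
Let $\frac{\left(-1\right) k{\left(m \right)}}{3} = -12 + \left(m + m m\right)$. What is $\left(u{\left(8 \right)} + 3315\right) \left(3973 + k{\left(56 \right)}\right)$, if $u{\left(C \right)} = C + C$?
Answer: $-18543677$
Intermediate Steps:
$u{\left(C \right)} = 2 C$
$k{\left(m \right)} = 36 - 3 m - 3 m^{2}$ ($k{\left(m \right)} = - 3 \left(-12 + \left(m + m m\right)\right) = - 3 \left(-12 + \left(m + m^{2}\right)\right) = - 3 \left(-12 + m + m^{2}\right) = 36 - 3 m - 3 m^{2}$)
$\left(u{\left(8 \right)} + 3315\right) \left(3973 + k{\left(56 \right)}\right) = \left(2 \cdot 8 + 3315\right) \left(3973 - \left(132 + 9408\right)\right) = \left(16 + 3315\right) \left(3973 - 9540\right) = 3331 \left(3973 - 9540\right) = 3331 \left(-5567\right) = -18543677$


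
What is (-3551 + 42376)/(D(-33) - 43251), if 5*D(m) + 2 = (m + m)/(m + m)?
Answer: -194125/216256 ≈ -0.89766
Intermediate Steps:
D(m) = -⅕ (D(m) = -⅖ + ((m + m)/(m + m))/5 = -⅖ + ((2*m)/((2*m)))/5 = -⅖ + ((2*m)*(1/(2*m)))/5 = -⅖ + (⅕)*1 = -⅖ + ⅕ = -⅕)
(-3551 + 42376)/(D(-33) - 43251) = (-3551 + 42376)/(-⅕ - 43251) = 38825/(-216256/5) = 38825*(-5/216256) = -194125/216256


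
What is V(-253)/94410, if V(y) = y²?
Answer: 64009/94410 ≈ 0.67799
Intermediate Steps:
V(-253)/94410 = (-253)²/94410 = 64009*(1/94410) = 64009/94410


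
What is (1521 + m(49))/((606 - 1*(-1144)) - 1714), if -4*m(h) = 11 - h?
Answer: 3061/72 ≈ 42.514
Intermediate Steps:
m(h) = -11/4 + h/4 (m(h) = -(11 - h)/4 = -11/4 + h/4)
(1521 + m(49))/((606 - 1*(-1144)) - 1714) = (1521 + (-11/4 + (1/4)*49))/((606 - 1*(-1144)) - 1714) = (1521 + (-11/4 + 49/4))/((606 + 1144) - 1714) = (1521 + 19/2)/(1750 - 1714) = (3061/2)/36 = (3061/2)*(1/36) = 3061/72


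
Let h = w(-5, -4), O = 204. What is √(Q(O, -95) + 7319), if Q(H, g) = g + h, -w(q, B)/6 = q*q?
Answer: 3*√786 ≈ 84.107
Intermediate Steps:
w(q, B) = -6*q² (w(q, B) = -6*q*q = -6*q²)
h = -150 (h = -6*(-5)² = -6*25 = -150)
Q(H, g) = -150 + g (Q(H, g) = g - 150 = -150 + g)
√(Q(O, -95) + 7319) = √((-150 - 95) + 7319) = √(-245 + 7319) = √7074 = 3*√786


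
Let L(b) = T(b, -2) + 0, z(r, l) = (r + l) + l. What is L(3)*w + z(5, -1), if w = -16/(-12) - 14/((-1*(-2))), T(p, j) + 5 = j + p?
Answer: 77/3 ≈ 25.667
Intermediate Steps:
T(p, j) = -5 + j + p (T(p, j) = -5 + (j + p) = -5 + j + p)
z(r, l) = r + 2*l (z(r, l) = (l + r) + l = r + 2*l)
w = -17/3 (w = -16*(-1/12) - 14/2 = 4/3 - 14*½ = 4/3 - 7 = -17/3 ≈ -5.6667)
L(b) = -7 + b (L(b) = (-5 - 2 + b) + 0 = (-7 + b) + 0 = -7 + b)
L(3)*w + z(5, -1) = (-7 + 3)*(-17/3) + (5 + 2*(-1)) = -4*(-17/3) + (5 - 2) = 68/3 + 3 = 77/3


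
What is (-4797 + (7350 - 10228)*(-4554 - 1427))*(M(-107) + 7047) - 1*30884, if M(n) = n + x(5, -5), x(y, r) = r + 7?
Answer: 119461521898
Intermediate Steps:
x(y, r) = 7 + r
M(n) = 2 + n (M(n) = n + (7 - 5) = n + 2 = 2 + n)
(-4797 + (7350 - 10228)*(-4554 - 1427))*(M(-107) + 7047) - 1*30884 = (-4797 + (7350 - 10228)*(-4554 - 1427))*((2 - 107) + 7047) - 1*30884 = (-4797 - 2878*(-5981))*(-105 + 7047) - 30884 = (-4797 + 17213318)*6942 - 30884 = 17208521*6942 - 30884 = 119461552782 - 30884 = 119461521898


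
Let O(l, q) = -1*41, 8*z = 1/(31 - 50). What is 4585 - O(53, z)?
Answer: 4626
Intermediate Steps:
z = -1/152 (z = 1/(8*(31 - 50)) = (⅛)/(-19) = (⅛)*(-1/19) = -1/152 ≈ -0.0065789)
O(l, q) = -41
4585 - O(53, z) = 4585 - 1*(-41) = 4585 + 41 = 4626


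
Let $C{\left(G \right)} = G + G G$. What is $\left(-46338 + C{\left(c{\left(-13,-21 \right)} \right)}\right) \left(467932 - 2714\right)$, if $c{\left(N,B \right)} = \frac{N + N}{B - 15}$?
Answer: $- \frac{3492184271381}{162} \approx -2.1557 \cdot 10^{10}$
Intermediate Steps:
$c{\left(N,B \right)} = \frac{2 N}{-15 + B}$
$C{\left(G \right)} = G + G^{2}$
$\left(-46338 + C{\left(c{\left(-13,-21 \right)} \right)}\right) \left(467932 - 2714\right) = \left(-46338 + 2 \left(-13\right) \frac{1}{-15 - 21} \left(1 + 2 \left(-13\right) \frac{1}{-15 - 21}\right)\right) \left(467932 - 2714\right) = \left(-46338 + 2 \left(-13\right) \frac{1}{-36} \left(1 + 2 \left(-13\right) \frac{1}{-36}\right)\right) 465218 = \left(-46338 + 2 \left(-13\right) \left(- \frac{1}{36}\right) \left(1 + 2 \left(-13\right) \left(- \frac{1}{36}\right)\right)\right) 465218 = \left(-46338 + \frac{13 \left(1 + \frac{13}{18}\right)}{18}\right) 465218 = \left(-46338 + \frac{13}{18} \cdot \frac{31}{18}\right) 465218 = \left(-46338 + \frac{403}{324}\right) 465218 = \left(- \frac{15013109}{324}\right) 465218 = - \frac{3492184271381}{162}$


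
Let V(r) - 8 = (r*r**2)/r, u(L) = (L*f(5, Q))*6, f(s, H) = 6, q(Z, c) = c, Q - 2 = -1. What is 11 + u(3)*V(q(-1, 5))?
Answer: 3575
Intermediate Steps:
Q = 1 (Q = 2 - 1 = 1)
u(L) = 36*L (u(L) = (L*6)*6 = (6*L)*6 = 36*L)
V(r) = 8 + r**2 (V(r) = 8 + (r*r**2)/r = 8 + r**3/r = 8 + r**2)
11 + u(3)*V(q(-1, 5)) = 11 + (36*3)*(8 + 5**2) = 11 + 108*(8 + 25) = 11 + 108*33 = 11 + 3564 = 3575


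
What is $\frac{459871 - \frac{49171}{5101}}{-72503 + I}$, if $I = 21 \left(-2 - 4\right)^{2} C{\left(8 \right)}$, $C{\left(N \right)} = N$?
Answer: $- \frac{469150560}{67797391} \approx -6.9199$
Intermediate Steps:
$I = 6048$ ($I = 21 \left(-2 - 4\right)^{2} \cdot 8 = 21 \left(-6\right)^{2} \cdot 8 = 21 \cdot 36 \cdot 8 = 756 \cdot 8 = 6048$)
$\frac{459871 - \frac{49171}{5101}}{-72503 + I} = \frac{459871 - \frac{49171}{5101}}{-72503 + 6048} = \frac{459871 - \frac{49171}{5101}}{-66455} = \left(459871 - \frac{49171}{5101}\right) \left(- \frac{1}{66455}\right) = \frac{2345752800}{5101} \left(- \frac{1}{66455}\right) = - \frac{469150560}{67797391}$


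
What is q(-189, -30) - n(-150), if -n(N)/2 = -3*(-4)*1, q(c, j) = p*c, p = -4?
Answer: 780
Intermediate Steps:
q(c, j) = -4*c
n(N) = -24 (n(N) = -2*(-3*(-4)) = -24)
q(-189, -30) - n(-150) = -4*(-189) - 1*(-24) = 756 + 24 = 780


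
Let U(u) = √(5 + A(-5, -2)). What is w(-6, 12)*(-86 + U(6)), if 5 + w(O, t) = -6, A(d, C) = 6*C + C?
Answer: 946 - 33*I ≈ 946.0 - 33.0*I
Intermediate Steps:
A(d, C) = 7*C
w(O, t) = -11 (w(O, t) = -5 - 6 = -11)
U(u) = 3*I (U(u) = √(5 + 7*(-2)) = √(5 - 14) = √(-9) = 3*I)
w(-6, 12)*(-86 + U(6)) = -11*(-86 + 3*I) = 946 - 33*I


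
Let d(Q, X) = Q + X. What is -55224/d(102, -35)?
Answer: -55224/67 ≈ -824.24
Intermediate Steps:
-55224/d(102, -35) = -55224/(102 - 35) = -55224/67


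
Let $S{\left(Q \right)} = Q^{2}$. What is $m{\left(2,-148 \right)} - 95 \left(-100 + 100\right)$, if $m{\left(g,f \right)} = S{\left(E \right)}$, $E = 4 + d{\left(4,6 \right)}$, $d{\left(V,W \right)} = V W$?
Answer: $784$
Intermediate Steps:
$E = 28$ ($E = 4 + 4 \cdot 6 = 4 + 24 = 28$)
$m{\left(g,f \right)} = 784$ ($m{\left(g,f \right)} = 28^{2} = 784$)
$m{\left(2,-148 \right)} - 95 \left(-100 + 100\right) = 784 - 95 \left(-100 + 100\right) = 784 - 95 \cdot 0 = 784 - 0 = 784 + 0 = 784$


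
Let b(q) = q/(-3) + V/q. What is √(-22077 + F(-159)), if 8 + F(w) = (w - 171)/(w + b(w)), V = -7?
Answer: 5*I*√250692474227/16847 ≈ 148.6*I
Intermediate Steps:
b(q) = -7/q - q/3 (b(q) = q/(-3) - 7/q = q*(-⅓) - 7/q = -q/3 - 7/q = -7/q - q/3)
F(w) = -8 + (-171 + w)/(-7/w + 2*w/3) (F(w) = -8 + (w - 171)/(w + (-7/w - w/3)) = -8 + (-171 + w)/(-7/w + 2*w/3))
√(-22077 + F(-159)) = √(-22077 + (168 - 513*(-159) - 13*(-159)²)/(-21 + 2*(-159)²)) = √(-22077 + (168 + 81567 - 13*25281)/(-21 + 2*25281)) = √(-22077 + (168 + 81567 - 328653)/(-21 + 50562)) = √(-22077 - 246918/50541) = √(-22077 + (1/50541)*(-246918)) = √(-22077 - 82306/16847) = √(-372013525/16847) = 5*I*√250692474227/16847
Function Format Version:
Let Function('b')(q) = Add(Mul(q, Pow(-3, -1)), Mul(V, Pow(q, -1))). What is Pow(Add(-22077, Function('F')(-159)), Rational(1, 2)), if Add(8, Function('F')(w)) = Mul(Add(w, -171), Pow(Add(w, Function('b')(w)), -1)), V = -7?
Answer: Mul(Rational(5, 16847), I, Pow(250692474227, Rational(1, 2))) ≈ Mul(148.60, I)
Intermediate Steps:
Function('b')(q) = Add(Mul(-7, Pow(q, -1)), Mul(Rational(-1, 3), q)) (Function('b')(q) = Add(Mul(q, Pow(-3, -1)), Mul(-7, Pow(q, -1))) = Add(Mul(q, Rational(-1, 3)), Mul(-7, Pow(q, -1))) = Add(Mul(Rational(-1, 3), q), Mul(-7, Pow(q, -1))) = Add(Mul(-7, Pow(q, -1)), Mul(Rational(-1, 3), q)))
Function('F')(w) = Add(-8, Mul(Pow(Add(Mul(-7, Pow(w, -1)), Mul(Rational(2, 3), w)), -1), Add(-171, w))) (Function('F')(w) = Add(-8, Mul(Add(w, -171), Pow(Add(w, Add(Mul(-7, Pow(w, -1)), Mul(Rational(-1, 3), w))), -1))) = Add(-8, Mul(Add(-171, w), Pow(Add(Mul(-7, Pow(w, -1)), Mul(Rational(2, 3), w)), -1))) = Add(-8, Mul(Pow(Add(Mul(-7, Pow(w, -1)), Mul(Rational(2, 3), w)), -1), Add(-171, w))))
Pow(Add(-22077, Function('F')(-159)), Rational(1, 2)) = Pow(Add(-22077, Mul(Pow(Add(-21, Mul(2, Pow(-159, 2))), -1), Add(168, Mul(-513, -159), Mul(-13, Pow(-159, 2))))), Rational(1, 2)) = Pow(Add(-22077, Mul(Pow(Add(-21, Mul(2, 25281)), -1), Add(168, 81567, Mul(-13, 25281)))), Rational(1, 2)) = Pow(Add(-22077, Mul(Pow(Add(-21, 50562), -1), Add(168, 81567, -328653))), Rational(1, 2)) = Pow(Add(-22077, Mul(Pow(50541, -1), -246918)), Rational(1, 2)) = Pow(Add(-22077, Mul(Rational(1, 50541), -246918)), Rational(1, 2)) = Pow(Add(-22077, Rational(-82306, 16847)), Rational(1, 2)) = Pow(Rational(-372013525, 16847), Rational(1, 2)) = Mul(Rational(5, 16847), I, Pow(250692474227, Rational(1, 2)))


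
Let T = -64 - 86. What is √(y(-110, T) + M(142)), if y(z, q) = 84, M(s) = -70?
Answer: √14 ≈ 3.7417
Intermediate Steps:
T = -150
√(y(-110, T) + M(142)) = √(84 - 70) = √14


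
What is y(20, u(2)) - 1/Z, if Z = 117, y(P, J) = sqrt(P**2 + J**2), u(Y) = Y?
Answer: -1/117 + 2*sqrt(101) ≈ 20.091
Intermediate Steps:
y(P, J) = sqrt(J**2 + P**2)
y(20, u(2)) - 1/Z = sqrt(2**2 + 20**2) - 1/117 = sqrt(4 + 400) - 1*1/117 = sqrt(404) - 1/117 = 2*sqrt(101) - 1/117 = -1/117 + 2*sqrt(101)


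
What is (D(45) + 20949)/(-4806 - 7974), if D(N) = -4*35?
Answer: -20809/12780 ≈ -1.6282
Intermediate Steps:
D(N) = -140
(D(45) + 20949)/(-4806 - 7974) = (-140 + 20949)/(-4806 - 7974) = 20809/(-12780) = 20809*(-1/12780) = -20809/12780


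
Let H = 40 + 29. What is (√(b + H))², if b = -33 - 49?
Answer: -13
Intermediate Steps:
b = -82
H = 69
(√(b + H))² = (√(-82 + 69))² = (√(-13))² = (I*√13)² = -13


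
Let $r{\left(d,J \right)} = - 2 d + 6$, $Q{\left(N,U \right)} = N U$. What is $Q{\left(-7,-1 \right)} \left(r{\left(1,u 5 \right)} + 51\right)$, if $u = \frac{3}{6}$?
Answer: $385$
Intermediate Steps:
$u = \frac{1}{2}$ ($u = 3 \cdot \frac{1}{6} = \frac{1}{2} \approx 0.5$)
$r{\left(d,J \right)} = 6 - 2 d$
$Q{\left(-7,-1 \right)} \left(r{\left(1,u 5 \right)} + 51\right) = \left(-7\right) \left(-1\right) \left(\left(6 - 2\right) + 51\right) = 7 \left(\left(6 - 2\right) + 51\right) = 7 \left(4 + 51\right) = 7 \cdot 55 = 385$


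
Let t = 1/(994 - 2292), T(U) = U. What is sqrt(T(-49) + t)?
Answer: 3*I*sqrt(9172966)/1298 ≈ 7.0001*I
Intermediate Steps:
t = -1/1298 (t = 1/(-1298) = -1/1298 ≈ -0.00077042)
sqrt(T(-49) + t) = sqrt(-49 - 1/1298) = sqrt(-63603/1298) = 3*I*sqrt(9172966)/1298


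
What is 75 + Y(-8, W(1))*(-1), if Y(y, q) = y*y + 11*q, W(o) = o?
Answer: 0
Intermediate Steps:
Y(y, q) = y**2 + 11*q
75 + Y(-8, W(1))*(-1) = 75 + ((-8)**2 + 11*1)*(-1) = 75 + (64 + 11)*(-1) = 75 + 75*(-1) = 75 - 75 = 0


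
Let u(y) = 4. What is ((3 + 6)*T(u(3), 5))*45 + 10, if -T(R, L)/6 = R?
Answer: -9710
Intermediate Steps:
T(R, L) = -6*R
((3 + 6)*T(u(3), 5))*45 + 10 = ((3 + 6)*(-6*4))*45 + 10 = (9*(-24))*45 + 10 = -216*45 + 10 = -9720 + 10 = -9710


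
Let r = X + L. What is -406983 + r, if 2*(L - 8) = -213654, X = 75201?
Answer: -438601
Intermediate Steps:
L = -106819 (L = 8 + (½)*(-213654) = 8 - 106827 = -106819)
r = -31618 (r = 75201 - 106819 = -31618)
-406983 + r = -406983 - 31618 = -438601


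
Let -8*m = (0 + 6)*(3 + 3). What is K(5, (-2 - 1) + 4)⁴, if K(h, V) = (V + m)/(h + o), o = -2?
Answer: 2401/1296 ≈ 1.8526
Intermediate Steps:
m = -9/2 (m = -(0 + 6)*(3 + 3)/8 = -3*6/4 = -⅛*36 = -9/2 ≈ -4.5000)
K(h, V) = (-9/2 + V)/(-2 + h) (K(h, V) = (V - 9/2)/(h - 2) = (-9/2 + V)/(-2 + h))
K(5, (-2 - 1) + 4)⁴ = ((-9/2 + ((-2 - 1) + 4))/(-2 + 5))⁴ = ((-9/2 + (-3 + 4))/3)⁴ = ((-9/2 + 1)/3)⁴ = ((⅓)*(-7/2))⁴ = (-7/6)⁴ = 2401/1296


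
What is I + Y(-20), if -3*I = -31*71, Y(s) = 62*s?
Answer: -1519/3 ≈ -506.33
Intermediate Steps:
I = 2201/3 (I = -(-31)*71/3 = -⅓*(-2201) = 2201/3 ≈ 733.67)
I + Y(-20) = 2201/3 + 62*(-20) = 2201/3 - 1240 = -1519/3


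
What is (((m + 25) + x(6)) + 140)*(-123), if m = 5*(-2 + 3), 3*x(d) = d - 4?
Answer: -20992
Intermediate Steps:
x(d) = -4/3 + d/3 (x(d) = (d - 4)/3 = (-4 + d)/3 = -4/3 + d/3)
m = 5 (m = 5*1 = 5)
(((m + 25) + x(6)) + 140)*(-123) = (((5 + 25) + (-4/3 + (1/3)*6)) + 140)*(-123) = ((30 + (-4/3 + 2)) + 140)*(-123) = ((30 + 2/3) + 140)*(-123) = (92/3 + 140)*(-123) = (512/3)*(-123) = -20992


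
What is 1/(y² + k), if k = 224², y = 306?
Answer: 1/143812 ≈ 6.9535e-6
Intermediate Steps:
k = 50176
1/(y² + k) = 1/(306² + 50176) = 1/(93636 + 50176) = 1/143812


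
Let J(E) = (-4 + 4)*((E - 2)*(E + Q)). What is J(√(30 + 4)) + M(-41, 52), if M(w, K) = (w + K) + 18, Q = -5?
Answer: 29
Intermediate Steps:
M(w, K) = 18 + K + w (M(w, K) = (K + w) + 18 = 18 + K + w)
J(E) = 0 (J(E) = (-4 + 4)*((E - 2)*(E - 5)) = 0*((-2 + E)*(-5 + E)) = 0*((-5 + E)*(-2 + E)) = 0)
J(√(30 + 4)) + M(-41, 52) = 0 + (18 + 52 - 41) = 0 + 29 = 29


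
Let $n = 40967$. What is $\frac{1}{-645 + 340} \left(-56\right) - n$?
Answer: $- \frac{12494879}{305} \approx -40967.0$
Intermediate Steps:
$\frac{1}{-645 + 340} \left(-56\right) - n = \frac{1}{-645 + 340} \left(-56\right) - 40967 = \frac{1}{-305} \left(-56\right) - 40967 = \left(- \frac{1}{305}\right) \left(-56\right) - 40967 = \frac{56}{305} - 40967 = - \frac{12494879}{305}$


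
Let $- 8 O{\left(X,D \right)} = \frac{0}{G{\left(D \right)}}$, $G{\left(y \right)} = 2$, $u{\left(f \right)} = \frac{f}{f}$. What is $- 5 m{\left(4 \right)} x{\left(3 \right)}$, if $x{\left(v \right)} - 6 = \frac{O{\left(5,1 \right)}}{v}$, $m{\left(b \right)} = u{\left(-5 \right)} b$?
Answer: $-120$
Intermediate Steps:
$u{\left(f \right)} = 1$
$O{\left(X,D \right)} = 0$ ($O{\left(X,D \right)} = - \frac{0 \cdot \frac{1}{2}}{8} = \left(- \frac{1}{8}\right) 0 = 0$)
$m{\left(b \right)} = b$ ($m{\left(b \right)} = 1 b = b$)
$x{\left(v \right)} = 6$ ($x{\left(v \right)} = 6 + \frac{0}{v} = 6 + 0 = 6$)
$- 5 m{\left(4 \right)} x{\left(3 \right)} = \left(-5\right) 4 \cdot 6 = \left(-20\right) 6 = -120$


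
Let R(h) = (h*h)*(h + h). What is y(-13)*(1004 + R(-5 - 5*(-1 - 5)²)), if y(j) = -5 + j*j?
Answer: -2076608344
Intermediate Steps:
y(j) = -5 + j²
R(h) = 2*h³ (R(h) = h²*(2*h) = 2*h³)
y(-13)*(1004 + R(-5 - 5*(-1 - 5)²)) = (-5 + (-13)²)*(1004 + 2*(-5 - 5*(-1 - 5)²)³) = (-5 + 169)*(1004 + 2*(-5 - 5*(-6)²)³) = 164*(1004 + 2*(-5 - 5*36)³) = 164*(1004 + 2*(-5 - 180)³) = 164*(1004 + 2*(-185)³) = 164*(1004 + 2*(-6331625)) = 164*(1004 - 12663250) = 164*(-12662246) = -2076608344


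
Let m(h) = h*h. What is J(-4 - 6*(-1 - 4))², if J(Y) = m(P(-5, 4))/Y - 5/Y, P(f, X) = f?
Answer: 100/169 ≈ 0.59172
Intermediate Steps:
m(h) = h²
J(Y) = 20/Y (J(Y) = (-5)²/Y - 5/Y = 25/Y - 5/Y = 20/Y)
J(-4 - 6*(-1 - 4))² = (20/(-4 - 6*(-1 - 4)))² = (20/(-4 - 6*(-5)))² = (20/(-4 - 1*(-30)))² = (20/(-4 + 30))² = (20/26)² = (20*(1/26))² = (10/13)² = 100/169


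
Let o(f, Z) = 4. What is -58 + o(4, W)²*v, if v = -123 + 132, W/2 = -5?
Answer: 86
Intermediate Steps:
W = -10 (W = 2*(-5) = -10)
v = 9
-58 + o(4, W)²*v = -58 + 4²*9 = -58 + 16*9 = -58 + 144 = 86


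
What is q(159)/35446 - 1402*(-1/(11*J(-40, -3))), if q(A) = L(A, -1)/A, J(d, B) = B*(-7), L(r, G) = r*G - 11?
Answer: 1316918693/216982689 ≈ 6.0692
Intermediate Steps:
L(r, G) = -11 + G*r (L(r, G) = G*r - 11 = -11 + G*r)
J(d, B) = -7*B
q(A) = (-11 - A)/A
q(159)/35446 - 1402*(-1/(11*J(-40, -3))) = ((-11 - 1*159)/159)/35446 - 1402/((-(-77)*(-3))) = ((-11 - 159)/159)*(1/35446) - 1402/((-11*21)) = ((1/159)*(-170))*(1/35446) - 1402/(-231) = -170/159*1/35446 - 1402*(-1/231) = -85/2817957 + 1402/231 = 1316918693/216982689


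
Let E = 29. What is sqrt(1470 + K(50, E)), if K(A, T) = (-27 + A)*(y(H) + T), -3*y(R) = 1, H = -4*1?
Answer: 2*sqrt(4791)/3 ≈ 46.145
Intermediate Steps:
H = -4
y(R) = -1/3 (y(R) = -1/3*1 = -1/3)
K(A, T) = (-27 + A)*(-1/3 + T)
sqrt(1470 + K(50, E)) = sqrt(1470 + (9 - 27*29 - 1/3*50 + 50*29)) = sqrt(1470 + (9 - 783 - 50/3 + 1450)) = sqrt(1470 + 1978/3) = sqrt(6388/3) = 2*sqrt(4791)/3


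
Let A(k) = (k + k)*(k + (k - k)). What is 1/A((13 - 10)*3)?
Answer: 1/162 ≈ 0.0061728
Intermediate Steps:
A(k) = 2*k² (A(k) = (2*k)*(k + 0) = (2*k)*k = 2*k²)
1/A((13 - 10)*3) = 1/(2*((13 - 10)*3)²) = 1/(2*(3*3)²) = 1/(2*9²) = 1/(2*81) = 1/162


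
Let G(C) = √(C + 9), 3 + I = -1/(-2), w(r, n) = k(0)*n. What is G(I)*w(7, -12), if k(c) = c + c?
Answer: 0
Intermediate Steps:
k(c) = 2*c
w(r, n) = 0 (w(r, n) = (2*0)*n = 0*n = 0)
I = -5/2 (I = -3 - 1/(-2) = -3 - 1*(-½) = -3 + ½ = -5/2 ≈ -2.5000)
G(C) = √(9 + C)
G(I)*w(7, -12) = √(9 - 5/2)*0 = √(13/2)*0 = (√26/2)*0 = 0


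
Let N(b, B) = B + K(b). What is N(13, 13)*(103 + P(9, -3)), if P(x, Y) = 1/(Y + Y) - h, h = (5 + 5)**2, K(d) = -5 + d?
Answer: 119/2 ≈ 59.500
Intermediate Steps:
h = 100 (h = 10**2 = 100)
P(x, Y) = -100 + 1/(2*Y) (P(x, Y) = 1/(Y + Y) - 1*100 = 1/(2*Y) - 100 = -100 + 1/(2*Y))
N(b, B) = -5 + B + b (N(b, B) = B + (-5 + b) = -5 + B + b)
N(13, 13)*(103 + P(9, -3)) = (-5 + 13 + 13)*(103 + (-100 + (1/2)/(-3))) = 21*(103 + (-100 + (1/2)*(-1/3))) = 21*(103 + (-100 - 1/6)) = 21*(103 - 601/6) = 21*(17/6) = 119/2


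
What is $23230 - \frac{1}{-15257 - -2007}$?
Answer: $\frac{307797501}{13250} \approx 23230.0$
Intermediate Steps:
$23230 - \frac{1}{-15257 - -2007} = 23230 - \frac{1}{-15257 + 2007} = 23230 - \frac{1}{-13250} = 23230 - - \frac{1}{13250} = 23230 + \frac{1}{13250} = \frac{307797501}{13250}$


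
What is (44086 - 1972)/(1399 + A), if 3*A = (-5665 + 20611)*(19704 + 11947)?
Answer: 14038/52562227 ≈ 0.00026707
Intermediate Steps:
A = 157685282 (A = ((-5665 + 20611)*(19704 + 11947))/3 = (14946*31651)/3 = (⅓)*473055846 = 157685282)
(44086 - 1972)/(1399 + A) = (44086 - 1972)/(1399 + 157685282) = 42114/157686681 = 42114*(1/157686681) = 14038/52562227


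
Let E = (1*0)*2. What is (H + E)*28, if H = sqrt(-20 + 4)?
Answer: 112*I ≈ 112.0*I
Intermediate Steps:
E = 0 (E = 0*2 = 0)
H = 4*I (H = sqrt(-16) = 4*I ≈ 4.0*I)
(H + E)*28 = (4*I + 0)*28 = (4*I)*28 = 112*I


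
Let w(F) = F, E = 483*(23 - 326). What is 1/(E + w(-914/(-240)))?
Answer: -120/17561423 ≈ -6.8332e-6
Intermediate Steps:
E = -146349 (E = 483*(-303) = -146349)
1/(E + w(-914/(-240))) = 1/(-146349 - 914/(-240)) = 1/(-146349 - 914*(-1/240)) = 1/(-146349 + 457/120) = 1/(-17561423/120) = -120/17561423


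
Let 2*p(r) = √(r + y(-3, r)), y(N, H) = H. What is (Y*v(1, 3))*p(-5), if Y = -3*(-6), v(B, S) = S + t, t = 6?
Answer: 81*I*√10 ≈ 256.14*I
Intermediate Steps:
p(r) = √2*√r/2 (p(r) = √(r + r)/2 = √(2*r)/2 = (√2*√r)/2 = √2*√r/2)
v(B, S) = 6 + S (v(B, S) = S + 6 = 6 + S)
Y = 18
(Y*v(1, 3))*p(-5) = (18*(6 + 3))*(√2*√(-5)/2) = (18*9)*(√2*(I*√5)/2) = 162*(I*√10/2) = 81*I*√10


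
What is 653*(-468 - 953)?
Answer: -927913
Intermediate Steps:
653*(-468 - 953) = 653*(-1421) = -927913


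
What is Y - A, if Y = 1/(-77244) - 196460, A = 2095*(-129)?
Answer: 5700220979/77244 ≈ 73795.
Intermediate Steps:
A = -270255
Y = -15175356241/77244 (Y = -1/77244 - 196460 = -15175356241/77244 ≈ -1.9646e+5)
Y - A = -15175356241/77244 - 1*(-270255) = -15175356241/77244 + 270255 = 5700220979/77244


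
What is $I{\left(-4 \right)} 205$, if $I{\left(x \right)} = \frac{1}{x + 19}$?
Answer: $\frac{41}{3} \approx 13.667$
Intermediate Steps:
$I{\left(x \right)} = \frac{1}{19 + x}$
$I{\left(-4 \right)} 205 = \frac{1}{19 - 4} \cdot 205 = \frac{1}{15} \cdot 205 = \frac{41}{3}$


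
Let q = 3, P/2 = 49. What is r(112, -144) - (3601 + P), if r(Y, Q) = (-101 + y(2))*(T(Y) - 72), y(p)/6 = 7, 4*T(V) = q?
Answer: 2019/4 ≈ 504.75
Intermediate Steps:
P = 98 (P = 2*49 = 98)
T(V) = ¾ (T(V) = (¼)*3 = ¾)
y(p) = 42 (y(p) = 6*7 = 42)
r(Y, Q) = 16815/4 (r(Y, Q) = (-101 + 42)*(¾ - 72) = -59*(-285/4) = 16815/4)
r(112, -144) - (3601 + P) = 16815/4 - (3601 + 98) = 16815/4 - 1*3699 = 16815/4 - 3699 = 2019/4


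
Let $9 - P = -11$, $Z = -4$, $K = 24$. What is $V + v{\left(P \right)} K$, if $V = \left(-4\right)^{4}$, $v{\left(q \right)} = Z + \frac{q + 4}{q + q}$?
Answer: $\frac{872}{5} \approx 174.4$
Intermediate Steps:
$P = 20$ ($P = 9 - -11 = 9 + 11 = 20$)
$v{\left(q \right)} = -4 + \frac{4 + q}{2 q}$ ($v{\left(q \right)} = -4 + \frac{q + 4}{q + q} = -4 + \frac{4 + q}{2 q}$)
$V = 256$
$V + v{\left(P \right)} K = 256 + \left(- \frac{7}{2} + \frac{2}{20}\right) 24 = 256 + \left(- \frac{7}{2} + 2 \cdot \frac{1}{20}\right) 24 = 256 + \left(- \frac{7}{2} + \frac{1}{10}\right) 24 = 256 - \frac{408}{5} = \frac{872}{5}$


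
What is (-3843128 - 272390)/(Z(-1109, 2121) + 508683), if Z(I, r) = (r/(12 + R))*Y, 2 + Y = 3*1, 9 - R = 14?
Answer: -2057759/254493 ≈ -8.0857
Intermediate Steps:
R = -5 (R = 9 - 1*14 = 9 - 14 = -5)
Y = 1 (Y = -2 + 3*1 = -2 + 3 = 1)
Z(I, r) = r/7 (Z(I, r) = (r/(12 - 5))*1 = (r/7)*1 = r/7)
(-3843128 - 272390)/(Z(-1109, 2121) + 508683) = (-3843128 - 272390)/((⅐)*2121 + 508683) = -4115518/(303 + 508683) = -4115518/508986 = -4115518*1/508986 = -2057759/254493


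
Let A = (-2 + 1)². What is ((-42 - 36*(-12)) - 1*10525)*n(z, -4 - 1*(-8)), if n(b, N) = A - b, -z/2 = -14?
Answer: 273645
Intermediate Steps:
z = 28 (z = -2*(-14) = 28)
A = 1 (A = (-1)² = 1)
n(b, N) = 1 - b
((-42 - 36*(-12)) - 1*10525)*n(z, -4 - 1*(-8)) = ((-42 - 36*(-12)) - 1*10525)*(1 - 1*28) = ((-42 + 432) - 10525)*(1 - 28) = (390 - 10525)*(-27) = -10135*(-27) = 273645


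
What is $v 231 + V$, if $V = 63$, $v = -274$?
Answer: $-63231$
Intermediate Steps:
$v 231 + V = \left(-274\right) 231 + 63 = -63294 + 63 = -63231$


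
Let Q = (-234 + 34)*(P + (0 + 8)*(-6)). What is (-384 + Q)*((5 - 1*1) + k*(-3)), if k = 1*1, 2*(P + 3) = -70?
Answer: 16816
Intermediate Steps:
P = -38 (P = -3 + (1/2)*(-70) = -3 - 35 = -38)
k = 1
Q = 17200 (Q = (-234 + 34)*(-38 + (0 + 8)*(-6)) = -200*(-38 + 8*(-6)) = -200*(-38 - 48) = -200*(-86) = 17200)
(-384 + Q)*((5 - 1*1) + k*(-3)) = (-384 + 17200)*((5 - 1*1) + 1*(-3)) = 16816*((5 - 1) - 3) = 16816*(4 - 3) = 16816*1 = 16816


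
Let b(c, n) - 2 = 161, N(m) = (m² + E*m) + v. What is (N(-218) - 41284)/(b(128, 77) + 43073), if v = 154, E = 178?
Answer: -16205/21618 ≈ -0.74961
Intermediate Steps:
N(m) = 154 + m² + 178*m (N(m) = (m² + 178*m) + 154 = 154 + m² + 178*m)
b(c, n) = 163 (b(c, n) = 2 + 161 = 163)
(N(-218) - 41284)/(b(128, 77) + 43073) = ((154 + (-218)² + 178*(-218)) - 41284)/(163 + 43073) = ((154 + 47524 - 38804) - 41284)/43236 = (8874 - 41284)*(1/43236) = -32410*1/43236 = -16205/21618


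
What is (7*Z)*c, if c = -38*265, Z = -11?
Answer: 775390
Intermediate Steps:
c = -10070
(7*Z)*c = (7*(-11))*(-10070) = -77*(-10070) = 775390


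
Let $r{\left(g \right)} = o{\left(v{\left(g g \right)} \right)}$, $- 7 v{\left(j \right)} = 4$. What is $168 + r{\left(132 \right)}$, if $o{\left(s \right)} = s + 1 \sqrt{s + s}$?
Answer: $\frac{1172}{7} + \frac{2 i \sqrt{14}}{7} \approx 167.43 + 1.069 i$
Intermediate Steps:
$v{\left(j \right)} = - \frac{4}{7}$ ($v{\left(j \right)} = \left(- \frac{1}{7}\right) 4 = - \frac{4}{7}$)
$o{\left(s \right)} = s + \sqrt{2} \sqrt{s}$ ($o{\left(s \right)} = s + 1 \sqrt{2 s} = s + 1 \sqrt{2} \sqrt{s} = s + \sqrt{2} \sqrt{s}$)
$r{\left(g \right)} = - \frac{4}{7} + \frac{2 i \sqrt{14}}{7}$ ($r{\left(g \right)} = - \frac{4}{7} + \sqrt{2} \sqrt{- \frac{4}{7}} = - \frac{4}{7} + \sqrt{2} \frac{2 i \sqrt{7}}{7} = - \frac{4}{7} + \frac{2 i \sqrt{14}}{7}$)
$168 + r{\left(132 \right)} = 168 - \left(\frac{4}{7} - \frac{2 i \sqrt{14}}{7}\right) = \frac{1172}{7} + \frac{2 i \sqrt{14}}{7}$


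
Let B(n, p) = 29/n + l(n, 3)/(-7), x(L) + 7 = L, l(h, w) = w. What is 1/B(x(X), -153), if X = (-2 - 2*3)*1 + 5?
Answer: -70/233 ≈ -0.30043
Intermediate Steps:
X = -3 (X = (-2 - 6)*1 + 5 = -8*1 + 5 = -8 + 5 = -3)
x(L) = -7 + L
B(n, p) = -3/7 + 29/n (B(n, p) = 29/n + 3/(-7) = 29/n + 3*(-1/7) = 29/n - 3/7 = -3/7 + 29/n)
1/B(x(X), -153) = 1/(-3/7 + 29/(-7 - 3)) = 1/(-3/7 + 29/(-10)) = 1/(-3/7 + 29*(-1/10)) = 1/(-3/7 - 29/10) = 1/(-233/70) = -70/233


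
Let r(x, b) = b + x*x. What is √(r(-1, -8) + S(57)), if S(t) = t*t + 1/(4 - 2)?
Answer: √12970/2 ≈ 56.943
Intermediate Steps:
r(x, b) = b + x²
S(t) = ½ + t² (S(t) = t² + 1/2 = t² + ½ = ½ + t²)
√(r(-1, -8) + S(57)) = √((-8 + (-1)²) + (½ + 57²)) = √((-8 + 1) + (½ + 3249)) = √(-7 + 6499/2) = √(6485/2) = √12970/2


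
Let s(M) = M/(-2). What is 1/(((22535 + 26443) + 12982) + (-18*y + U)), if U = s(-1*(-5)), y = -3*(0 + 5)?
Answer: 2/124455 ≈ 1.6070e-5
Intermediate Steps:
s(M) = -M/2 (s(M) = M*(-½) = -M/2)
y = -15 (y = -3*5 = -15)
U = -5/2 (U = -(-1)*(-5)/2 = -½*5 = -5/2 ≈ -2.5000)
1/(((22535 + 26443) + 12982) + (-18*y + U)) = 1/(((22535 + 26443) + 12982) + (-18*(-15) - 5/2)) = 1/((48978 + 12982) + (270 - 5/2)) = 1/(61960 + 535/2) = 1/(124455/2) = 2/124455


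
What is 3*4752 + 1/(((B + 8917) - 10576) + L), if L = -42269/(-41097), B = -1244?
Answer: 1700203621335/119262322 ≈ 14256.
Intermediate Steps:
L = 42269/41097 (L = -42269*(-1/41097) = 42269/41097 ≈ 1.0285)
3*4752 + 1/(((B + 8917) - 10576) + L) = 3*4752 + 1/(((-1244 + 8917) - 10576) + 42269/41097) = 14256 + 1/((7673 - 10576) + 42269/41097) = 14256 + 1/(-2903 + 42269/41097) = 14256 + 1/(-119262322/41097) = 14256 - 41097/119262322 = 1700203621335/119262322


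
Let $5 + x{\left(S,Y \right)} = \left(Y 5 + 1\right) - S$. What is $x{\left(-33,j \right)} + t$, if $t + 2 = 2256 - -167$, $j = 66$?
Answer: $2780$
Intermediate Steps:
$x{\left(S,Y \right)} = -4 - S + 5 Y$ ($x{\left(S,Y \right)} = -5 - \left(-1 + S - Y 5\right) = -5 - \left(-1 + S - 5 Y\right) = -5 + \left(1 - S + 5 Y\right) = -4 - S + 5 Y$)
$t = 2421$ ($t = -2 + \left(2256 - -167\right) = -2 + \left(2256 + 167\right) = -2 + 2423 = 2421$)
$x{\left(-33,j \right)} + t = \left(-4 - -33 + 5 \cdot 66\right) + 2421 = \left(-4 + 33 + 330\right) + 2421 = 359 + 2421 = 2780$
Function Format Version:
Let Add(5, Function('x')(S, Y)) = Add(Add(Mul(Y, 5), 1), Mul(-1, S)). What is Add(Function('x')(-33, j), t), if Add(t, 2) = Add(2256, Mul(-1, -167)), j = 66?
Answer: 2780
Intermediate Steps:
Function('x')(S, Y) = Add(-4, Mul(-1, S), Mul(5, Y)) (Function('x')(S, Y) = Add(-5, Add(Add(Mul(Y, 5), 1), Mul(-1, S))) = Add(-5, Add(Add(Mul(5, Y), 1), Mul(-1, S))) = Add(-5, Add(Add(1, Mul(5, Y)), Mul(-1, S))) = Add(-5, Add(1, Mul(-1, S), Mul(5, Y))) = Add(-4, Mul(-1, S), Mul(5, Y)))
t = 2421 (t = Add(-2, Add(2256, Mul(-1, -167))) = Add(-2, Add(2256, 167)) = Add(-2, 2423) = 2421)
Add(Function('x')(-33, j), t) = Add(Add(-4, Mul(-1, -33), Mul(5, 66)), 2421) = Add(Add(-4, 33, 330), 2421) = Add(359, 2421) = 2780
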